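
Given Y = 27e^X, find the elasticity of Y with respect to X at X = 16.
Elasticity = 16

Elasticity = (dY/dX) · (X/Y)

dY/dX = 27·e^X
At X = 16: dY/dX = 27·e^16, Y = 27·e^16

Elasticity = (27·e^16) · (16 / (27·e^16)) = 16

Interpretation: for a small percentage change in X, the percentage change in Y is approximately 16.00 times as large.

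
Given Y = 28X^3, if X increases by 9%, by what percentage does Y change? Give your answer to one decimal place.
29.5%

For Y = 28X^3:
If X → X(1 + 0.09)
Then Y → Y · (1 + 0.09)^3
     ≈ Y · 1.2950

Percentage change = ((1 + 0.09)^3 − 1) × 100% ≈ 29.5%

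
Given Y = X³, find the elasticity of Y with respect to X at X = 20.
Elasticity = 3

Elasticity = (dY/dX) · (X/Y)

dY/dX = 3·X²
At X = 20: dY/dX = 1200, Y = 8000

Elasticity = 1200 · (20 / 8000) = 3

Interpretation: for a small percentage change in X, the percentage change in Y is approximately 3.00 times as large.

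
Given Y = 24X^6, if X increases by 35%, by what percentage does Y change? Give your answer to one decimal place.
505.3%

For Y = 24X^6:
If X → X(1 + 0.35)
Then Y → Y · (1 + 0.35)^6
     ≈ Y · 6.0534

Percentage change = ((1 + 0.35)^6 − 1) × 100% ≈ 505.3%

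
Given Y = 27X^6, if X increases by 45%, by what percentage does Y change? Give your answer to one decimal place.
829.4%

For Y = 27X^6:
If X → X(1 + 0.45)
Then Y → Y · (1 + 0.45)^6
     ≈ Y · 9.2941

Percentage change = ((1 + 0.45)^6 − 1) × 100% ≈ 829.4%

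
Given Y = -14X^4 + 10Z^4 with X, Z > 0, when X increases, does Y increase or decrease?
Y decreases

Taking the partial derivative:
∂Y/∂X = -56X^3

∂Y/∂X = -56X^3 < 0 (assuming positive values)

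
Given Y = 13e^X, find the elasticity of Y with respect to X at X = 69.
Elasticity = 69

Elasticity = (dY/dX) · (X/Y)

dY/dX = 13·e^X
At X = 69: dY/dX = 13·e^69, Y = 13·e^69

Elasticity = (13·e^69) · (69 / (13·e^69)) = 69

Interpretation: for a small percentage change in X, the percentage change in Y is approximately 69.00 times as large.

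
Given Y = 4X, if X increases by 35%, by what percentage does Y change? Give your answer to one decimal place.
35.0%

For Y = 4X:
If X → X(1 + 0.35)
Then Y → Y · (1 + 0.35)^1
     = Y · 1.3500

Percentage change = ((1 + 0.35)^1 − 1) × 100% = 35.0%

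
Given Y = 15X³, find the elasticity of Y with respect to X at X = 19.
Elasticity = 3

Elasticity = (dY/dX) · (X/Y)

dY/dX = 45·X²
At X = 19: dY/dX = 16245, Y = 102885

Elasticity = 16245 · (19 / 102885) = 3

Interpretation: for a small percentage change in X, the percentage change in Y is approximately 3.00 times as large.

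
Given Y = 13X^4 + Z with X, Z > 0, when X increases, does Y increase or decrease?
Y increases

Taking the partial derivative:
∂Y/∂X = 52X^3

∂Y/∂X = 52X^3 > 0 (assuming positive values)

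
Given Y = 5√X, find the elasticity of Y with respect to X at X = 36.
Elasticity = 1/2

Elasticity = (dY/dX) · (X/Y)

dY/dX = 5/(2·√X)
At X = 36: dY/dX = 5/12, Y = 30

Elasticity = (5/12) · (36 / 30) = 1/2

Interpretation: for a small percentage change in X, the percentage change in Y is approximately 0.50 times as large.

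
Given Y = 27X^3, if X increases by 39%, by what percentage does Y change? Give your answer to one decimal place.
168.6%

For Y = 27X^3:
If X → X(1 + 0.39)
Then Y → Y · (1 + 0.39)^3
     ≈ Y · 2.6856

Percentage change = ((1 + 0.39)^3 − 1) × 100% ≈ 168.6%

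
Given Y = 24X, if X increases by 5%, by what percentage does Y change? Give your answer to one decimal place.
5.0%

For Y = 24X:
If X → X(1 + 0.05)
Then Y → Y · (1 + 0.05)^1
     = Y · 1.0500

Percentage change = ((1 + 0.05)^1 − 1) × 100% = 5.0%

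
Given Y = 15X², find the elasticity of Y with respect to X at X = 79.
Elasticity = 2

Elasticity = (dY/dX) · (X/Y)

dY/dX = 30·X
At X = 79: dY/dX = 2370, Y = 93615

Elasticity = 2370 · (79 / 93615) = 2

Interpretation: for a small percentage change in X, the percentage change in Y is approximately 2.00 times as large.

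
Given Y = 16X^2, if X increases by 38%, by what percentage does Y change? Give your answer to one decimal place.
90.4%

For Y = 16X^2:
If X → X(1 + 0.38)
Then Y → Y · (1 + 0.38)^2
     = Y · 1.9044

Percentage change = ((1 + 0.38)^2 − 1) × 100% ≈ 90.4%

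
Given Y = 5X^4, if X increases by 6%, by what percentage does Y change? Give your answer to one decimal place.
26.2%

For Y = 5X^4:
If X → X(1 + 0.06)
Then Y → Y · (1 + 0.06)^4
     ≈ Y · 1.2625

Percentage change = ((1 + 0.06)^4 − 1) × 100% ≈ 26.2%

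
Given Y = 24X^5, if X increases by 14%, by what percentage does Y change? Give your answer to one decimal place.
92.5%

For Y = 24X^5:
If X → X(1 + 0.14)
Then Y → Y · (1 + 0.14)^5
     ≈ Y · 1.9254

Percentage change = ((1 + 0.14)^5 − 1) × 100% ≈ 92.5%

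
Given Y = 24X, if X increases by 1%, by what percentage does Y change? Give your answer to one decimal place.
1.0%

For Y = 24X:
If X → X(1 + 0.01)
Then Y → Y · (1 + 0.01)^1
     = Y · 1.0100

Percentage change = ((1 + 0.01)^1 − 1) × 100% = 1.0%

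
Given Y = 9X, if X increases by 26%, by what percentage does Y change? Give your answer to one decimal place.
26.0%

For Y = 9X:
If X → X(1 + 0.26)
Then Y → Y · (1 + 0.26)^1
     = Y · 1.2600

Percentage change = ((1 + 0.26)^1 − 1) × 100% = 26.0%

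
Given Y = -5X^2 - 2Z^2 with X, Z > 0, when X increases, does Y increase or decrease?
Y decreases

Taking the partial derivative:
∂Y/∂X = -10X

∂Y/∂X = -10X < 0 (assuming positive values)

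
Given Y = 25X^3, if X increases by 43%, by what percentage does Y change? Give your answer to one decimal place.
192.4%

For Y = 25X^3:
If X → X(1 + 0.43)
Then Y → Y · (1 + 0.43)^3
     ≈ Y · 2.9242

Percentage change = ((1 + 0.43)^3 − 1) × 100% ≈ 192.4%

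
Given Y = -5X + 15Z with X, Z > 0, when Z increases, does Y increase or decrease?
Y increases

Taking the partial derivative:
∂Y/∂Z = 15

∂Y/∂Z = 15 > 0 (assuming positive values)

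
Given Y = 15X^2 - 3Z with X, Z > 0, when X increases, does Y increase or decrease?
Y increases

Taking the partial derivative:
∂Y/∂X = 30X

∂Y/∂X = 30X > 0 (assuming positive values)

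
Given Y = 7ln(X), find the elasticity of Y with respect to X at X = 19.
Elasticity = 1/ln(19) ≈ 0.3396

Elasticity = (dY/dX) · (X/Y)

dY/dX = 7/X
At X = 19: dY/dX = 7/19, Y = 7·ln(19)

Elasticity = (7/19) · (19 / (7·ln(19))) = 1/ln(19) ≈ 0.3396

Interpretation: for a small percentage change in X, the percentage change in Y is approximately 0.34 times as large.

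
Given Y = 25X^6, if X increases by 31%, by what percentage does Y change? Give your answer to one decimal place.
405.4%

For Y = 25X^6:
If X → X(1 + 0.31)
Then Y → Y · (1 + 0.31)^6
     ≈ Y · 5.0539

Percentage change = ((1 + 0.31)^6 − 1) × 100% ≈ 405.4%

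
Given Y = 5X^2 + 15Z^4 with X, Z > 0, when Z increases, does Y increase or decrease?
Y increases

Taking the partial derivative:
∂Y/∂Z = 60Z^3

∂Y/∂Z = 60Z^3 > 0 (assuming positive values)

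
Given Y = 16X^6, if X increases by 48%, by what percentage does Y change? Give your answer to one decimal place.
950.9%

For Y = 16X^6:
If X → X(1 + 0.48)
Then Y → Y · (1 + 0.48)^6
     ≈ Y · 10.5092

Percentage change = ((1 + 0.48)^6 − 1) × 100% ≈ 950.9%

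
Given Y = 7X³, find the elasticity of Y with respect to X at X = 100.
Elasticity = 3

Elasticity = (dY/dX) · (X/Y)

dY/dX = 21·X²
At X = 100: dY/dX = 210000, Y = 7000000

Elasticity = 210000 · (100 / 7000000) = 3

Interpretation: for a small percentage change in X, the percentage change in Y is approximately 3.00 times as large.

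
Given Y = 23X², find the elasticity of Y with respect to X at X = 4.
Elasticity = 2

Elasticity = (dY/dX) · (X/Y)

dY/dX = 46·X
At X = 4: dY/dX = 184, Y = 368

Elasticity = 184 · (4 / 368) = 2

Interpretation: for a small percentage change in X, the percentage change in Y is approximately 2.00 times as large.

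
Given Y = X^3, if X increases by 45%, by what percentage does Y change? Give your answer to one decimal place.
204.9%

For Y = X^3:
If X → X(1 + 0.45)
Then Y → Y · (1 + 0.45)^3
     ≈ Y · 3.0486

Percentage change = ((1 + 0.45)^3 − 1) × 100% ≈ 204.9%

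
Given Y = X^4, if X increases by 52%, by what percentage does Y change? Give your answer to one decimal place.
433.8%

For Y = X^4:
If X → X(1 + 0.52)
Then Y → Y · (1 + 0.52)^4
     ≈ Y · 5.3379

Percentage change = ((1 + 0.52)^4 − 1) × 100% ≈ 433.8%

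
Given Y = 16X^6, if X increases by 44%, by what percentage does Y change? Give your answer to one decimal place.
791.6%

For Y = 16X^6:
If X → X(1 + 0.44)
Then Y → Y · (1 + 0.44)^6
     ≈ Y · 8.9161

Percentage change = ((1 + 0.44)^6 − 1) × 100% ≈ 791.6%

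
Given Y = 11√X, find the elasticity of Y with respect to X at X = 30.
Elasticity = 1/2

Elasticity = (dY/dX) · (X/Y)

dY/dX = 11/(2·√X)
At X = 30: dY/dX = 11·√30/60, Y = 11·√30

Elasticity = (11·√30/60) · (30 / (11·√30)) = 1/2

Interpretation: for a small percentage change in X, the percentage change in Y is approximately 0.50 times as large.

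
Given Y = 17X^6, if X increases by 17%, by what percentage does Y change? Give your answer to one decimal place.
156.5%

For Y = 17X^6:
If X → X(1 + 0.17)
Then Y → Y · (1 + 0.17)^6
     ≈ Y · 2.5652

Percentage change = ((1 + 0.17)^6 − 1) × 100% ≈ 156.5%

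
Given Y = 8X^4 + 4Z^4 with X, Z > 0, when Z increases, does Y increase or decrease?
Y increases

Taking the partial derivative:
∂Y/∂Z = 16Z^3

∂Y/∂Z = 16Z^3 > 0 (assuming positive values)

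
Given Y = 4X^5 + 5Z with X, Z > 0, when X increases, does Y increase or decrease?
Y increases

Taking the partial derivative:
∂Y/∂X = 20X^4

∂Y/∂X = 20X^4 > 0 (assuming positive values)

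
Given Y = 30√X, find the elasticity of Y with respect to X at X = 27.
Elasticity = 1/2

Elasticity = (dY/dX) · (X/Y)

dY/dX = 15/√X
At X = 27: dY/dX = 5·√3/3, Y = 90·√3

Elasticity = (5·√3/3) · (27 / (90·√3)) = 1/2

Interpretation: for a small percentage change in X, the percentage change in Y is approximately 0.50 times as large.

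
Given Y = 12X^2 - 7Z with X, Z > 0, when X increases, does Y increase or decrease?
Y increases

Taking the partial derivative:
∂Y/∂X = 24X

∂Y/∂X = 24X > 0 (assuming positive values)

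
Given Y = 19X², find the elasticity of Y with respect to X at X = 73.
Elasticity = 2

Elasticity = (dY/dX) · (X/Y)

dY/dX = 38·X
At X = 73: dY/dX = 2774, Y = 101251

Elasticity = 2774 · (73 / 101251) = 2

Interpretation: for a small percentage change in X, the percentage change in Y is approximately 2.00 times as large.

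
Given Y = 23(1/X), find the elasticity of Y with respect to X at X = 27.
Elasticity = -1

Elasticity = (dY/dX) · (X/Y)

dY/dX = -23/X²
At X = 27: dY/dX = -23/729, Y = 23/27

Elasticity = (-23/729) · (27 / (23/27)) = -1

Interpretation: for a small percentage change in X, the percentage change in Y is approximately -1.00 times as large.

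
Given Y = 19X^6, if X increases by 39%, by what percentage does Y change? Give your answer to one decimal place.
621.3%

For Y = 19X^6:
If X → X(1 + 0.39)
Then Y → Y · (1 + 0.39)^6
     ≈ Y · 7.2125

Percentage change = ((1 + 0.39)^6 − 1) × 100% ≈ 621.3%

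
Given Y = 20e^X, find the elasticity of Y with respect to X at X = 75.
Elasticity = 75

Elasticity = (dY/dX) · (X/Y)

dY/dX = 20·e^X
At X = 75: dY/dX = 20·e^75, Y = 20·e^75

Elasticity = (20·e^75) · (75 / (20·e^75)) = 75

Interpretation: for a small percentage change in X, the percentage change in Y is approximately 75.00 times as large.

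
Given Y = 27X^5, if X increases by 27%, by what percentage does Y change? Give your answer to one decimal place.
230.4%

For Y = 27X^5:
If X → X(1 + 0.27)
Then Y → Y · (1 + 0.27)^5
     ≈ Y · 3.3038

Percentage change = ((1 + 0.27)^5 − 1) × 100% ≈ 230.4%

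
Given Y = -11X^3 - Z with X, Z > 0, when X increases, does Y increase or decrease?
Y decreases

Taking the partial derivative:
∂Y/∂X = -33X^2

∂Y/∂X = -33X^2 < 0 (assuming positive values)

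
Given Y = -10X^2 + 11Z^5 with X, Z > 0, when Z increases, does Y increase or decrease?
Y increases

Taking the partial derivative:
∂Y/∂Z = 55Z^4

∂Y/∂Z = 55Z^4 > 0 (assuming positive values)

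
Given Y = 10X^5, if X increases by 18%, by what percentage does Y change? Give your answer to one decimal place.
128.8%

For Y = 10X^5:
If X → X(1 + 0.18)
Then Y → Y · (1 + 0.18)^5
     ≈ Y · 2.2878

Percentage change = ((1 + 0.18)^5 − 1) × 100% ≈ 128.8%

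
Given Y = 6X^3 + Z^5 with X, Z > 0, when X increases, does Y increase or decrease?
Y increases

Taking the partial derivative:
∂Y/∂X = 18X^2

∂Y/∂X = 18X^2 > 0 (assuming positive values)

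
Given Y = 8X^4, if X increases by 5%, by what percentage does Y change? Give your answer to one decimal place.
21.6%

For Y = 8X^4:
If X → X(1 + 0.05)
Then Y → Y · (1 + 0.05)^4
     ≈ Y · 1.2155

Percentage change = ((1 + 0.05)^4 − 1) × 100% ≈ 21.6%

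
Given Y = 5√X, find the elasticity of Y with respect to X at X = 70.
Elasticity = 1/2

Elasticity = (dY/dX) · (X/Y)

dY/dX = 5/(2·√X)
At X = 70: dY/dX = √70/28, Y = 5·√70

Elasticity = (√70/28) · (70 / (5·√70)) = 1/2

Interpretation: for a small percentage change in X, the percentage change in Y is approximately 0.50 times as large.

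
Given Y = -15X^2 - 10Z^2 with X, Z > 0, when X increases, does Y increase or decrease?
Y decreases

Taking the partial derivative:
∂Y/∂X = -30X

∂Y/∂X = -30X < 0 (assuming positive values)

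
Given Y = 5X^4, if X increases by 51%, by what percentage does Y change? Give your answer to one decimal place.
419.9%

For Y = 5X^4:
If X → X(1 + 0.51)
Then Y → Y · (1 + 0.51)^4
     ≈ Y · 5.1989

Percentage change = ((1 + 0.51)^4 − 1) × 100% ≈ 419.9%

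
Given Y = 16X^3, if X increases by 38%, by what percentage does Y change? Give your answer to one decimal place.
162.8%

For Y = 16X^3:
If X → X(1 + 0.38)
Then Y → Y · (1 + 0.38)^3
     ≈ Y · 2.6281

Percentage change = ((1 + 0.38)^3 − 1) × 100% ≈ 162.8%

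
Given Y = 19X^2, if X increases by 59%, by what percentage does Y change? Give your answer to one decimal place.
152.8%

For Y = 19X^2:
If X → X(1 + 0.59)
Then Y → Y · (1 + 0.59)^2
     = Y · 2.5281

Percentage change = ((1 + 0.59)^2 − 1) × 100% ≈ 152.8%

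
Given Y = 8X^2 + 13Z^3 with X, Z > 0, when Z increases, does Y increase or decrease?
Y increases

Taking the partial derivative:
∂Y/∂Z = 39Z^2

∂Y/∂Z = 39Z^2 > 0 (assuming positive values)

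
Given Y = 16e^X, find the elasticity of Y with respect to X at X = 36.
Elasticity = 36

Elasticity = (dY/dX) · (X/Y)

dY/dX = 16·e^X
At X = 36: dY/dX = 16·e^36, Y = 16·e^36

Elasticity = (16·e^36) · (36 / (16·e^36)) = 36

Interpretation: for a small percentage change in X, the percentage change in Y is approximately 36.00 times as large.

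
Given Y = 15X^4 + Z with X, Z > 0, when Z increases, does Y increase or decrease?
Y increases

Taking the partial derivative:
∂Y/∂Z = 1

∂Y/∂Z = 1 > 0 (assuming positive values)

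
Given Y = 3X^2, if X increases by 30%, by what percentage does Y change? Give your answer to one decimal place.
69.0%

For Y = 3X^2:
If X → X(1 + 0.3)
Then Y → Y · (1 + 0.3)^2
     = Y · 1.6900

Percentage change = ((1 + 0.3)^2 − 1) × 100% = 69.0%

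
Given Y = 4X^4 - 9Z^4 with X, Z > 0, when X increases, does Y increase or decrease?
Y increases

Taking the partial derivative:
∂Y/∂X = 16X^3

∂Y/∂X = 16X^3 > 0 (assuming positive values)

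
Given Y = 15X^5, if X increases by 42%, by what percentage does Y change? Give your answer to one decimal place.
477.4%

For Y = 15X^5:
If X → X(1 + 0.42)
Then Y → Y · (1 + 0.42)^5
     ≈ Y · 5.7735

Percentage change = ((1 + 0.42)^5 − 1) × 100% ≈ 477.4%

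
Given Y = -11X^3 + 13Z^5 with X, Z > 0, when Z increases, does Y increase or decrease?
Y increases

Taking the partial derivative:
∂Y/∂Z = 65Z^4

∂Y/∂Z = 65Z^4 > 0 (assuming positive values)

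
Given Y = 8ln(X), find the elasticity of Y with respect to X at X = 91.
Elasticity = 1/ln(91) ≈ 0.2217

Elasticity = (dY/dX) · (X/Y)

dY/dX = 8/X
At X = 91: dY/dX = 8/91, Y = 8·ln(91)

Elasticity = (8/91) · (91 / (8·ln(91))) = 1/ln(91) ≈ 0.2217

Interpretation: for a small percentage change in X, the percentage change in Y is approximately 0.22 times as large.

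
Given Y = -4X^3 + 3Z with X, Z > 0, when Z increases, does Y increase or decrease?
Y increases

Taking the partial derivative:
∂Y/∂Z = 3

∂Y/∂Z = 3 > 0 (assuming positive values)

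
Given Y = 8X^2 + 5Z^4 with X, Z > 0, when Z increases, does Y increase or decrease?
Y increases

Taking the partial derivative:
∂Y/∂Z = 20Z^3

∂Y/∂Z = 20Z^3 > 0 (assuming positive values)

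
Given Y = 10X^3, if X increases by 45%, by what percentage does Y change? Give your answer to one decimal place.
204.9%

For Y = 10X^3:
If X → X(1 + 0.45)
Then Y → Y · (1 + 0.45)^3
     ≈ Y · 3.0486

Percentage change = ((1 + 0.45)^3 − 1) × 100% ≈ 204.9%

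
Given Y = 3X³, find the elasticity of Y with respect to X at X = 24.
Elasticity = 3

Elasticity = (dY/dX) · (X/Y)

dY/dX = 9·X²
At X = 24: dY/dX = 5184, Y = 41472

Elasticity = 5184 · (24 / 41472) = 3

Interpretation: for a small percentage change in X, the percentage change in Y is approximately 3.00 times as large.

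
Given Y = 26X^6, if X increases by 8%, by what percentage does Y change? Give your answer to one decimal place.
58.7%

For Y = 26X^6:
If X → X(1 + 0.08)
Then Y → Y · (1 + 0.08)^6
     ≈ Y · 1.5869

Percentage change = ((1 + 0.08)^6 − 1) × 100% ≈ 58.7%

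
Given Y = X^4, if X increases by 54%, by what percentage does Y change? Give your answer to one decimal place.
462.4%

For Y = X^4:
If X → X(1 + 0.54)
Then Y → Y · (1 + 0.54)^4
     ≈ Y · 5.6245

Percentage change = ((1 + 0.54)^4 − 1) × 100% ≈ 462.4%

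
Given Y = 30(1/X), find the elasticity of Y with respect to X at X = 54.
Elasticity = -1

Elasticity = (dY/dX) · (X/Y)

dY/dX = -30/X²
At X = 54: dY/dX = -5/486, Y = 5/9

Elasticity = (-5/486) · (54 / (5/9)) = -1

Interpretation: for a small percentage change in X, the percentage change in Y is approximately -1.00 times as large.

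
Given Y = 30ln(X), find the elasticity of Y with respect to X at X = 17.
Elasticity = 1/ln(17) ≈ 0.3530

Elasticity = (dY/dX) · (X/Y)

dY/dX = 30/X
At X = 17: dY/dX = 30/17, Y = 30·ln(17)

Elasticity = (30/17) · (17 / (30·ln(17))) = 1/ln(17) ≈ 0.3530

Interpretation: for a small percentage change in X, the percentage change in Y is approximately 0.35 times as large.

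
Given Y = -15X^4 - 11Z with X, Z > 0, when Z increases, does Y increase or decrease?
Y decreases

Taking the partial derivative:
∂Y/∂Z = -11

∂Y/∂Z = -11 < 0 (assuming positive values)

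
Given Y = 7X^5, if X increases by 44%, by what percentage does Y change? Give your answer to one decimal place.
519.2%

For Y = 7X^5:
If X → X(1 + 0.44)
Then Y → Y · (1 + 0.44)^5
     ≈ Y · 6.1917

Percentage change = ((1 + 0.44)^5 − 1) × 100% ≈ 519.2%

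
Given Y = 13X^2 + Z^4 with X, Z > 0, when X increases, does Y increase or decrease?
Y increases

Taking the partial derivative:
∂Y/∂X = 26X

∂Y/∂X = 26X > 0 (assuming positive values)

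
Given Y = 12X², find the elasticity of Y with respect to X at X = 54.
Elasticity = 2

Elasticity = (dY/dX) · (X/Y)

dY/dX = 24·X
At X = 54: dY/dX = 1296, Y = 34992

Elasticity = 1296 · (54 / 34992) = 2

Interpretation: for a small percentage change in X, the percentage change in Y is approximately 2.00 times as large.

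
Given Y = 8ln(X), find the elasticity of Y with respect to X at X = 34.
Elasticity = 1/ln(34) ≈ 0.2836

Elasticity = (dY/dX) · (X/Y)

dY/dX = 8/X
At X = 34: dY/dX = 4/17, Y = 8·ln(34)

Elasticity = (4/17) · (34 / (8·ln(34))) = 1/ln(34) ≈ 0.2836

Interpretation: for a small percentage change in X, the percentage change in Y is approximately 0.28 times as large.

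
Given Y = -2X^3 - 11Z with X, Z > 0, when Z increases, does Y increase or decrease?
Y decreases

Taking the partial derivative:
∂Y/∂Z = -11

∂Y/∂Z = -11 < 0 (assuming positive values)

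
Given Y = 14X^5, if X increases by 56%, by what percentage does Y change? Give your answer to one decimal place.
823.9%

For Y = 14X^5:
If X → X(1 + 0.56)
Then Y → Y · (1 + 0.56)^5
     ≈ Y · 9.2390

Percentage change = ((1 + 0.56)^5 − 1) × 100% ≈ 823.9%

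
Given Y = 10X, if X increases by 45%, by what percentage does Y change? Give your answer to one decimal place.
45.0%

For Y = 10X:
If X → X(1 + 0.45)
Then Y → Y · (1 + 0.45)^1
     = Y · 1.4500

Percentage change = ((1 + 0.45)^1 − 1) × 100% = 45.0%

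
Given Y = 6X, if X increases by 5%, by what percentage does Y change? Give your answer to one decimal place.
5.0%

For Y = 6X:
If X → X(1 + 0.05)
Then Y → Y · (1 + 0.05)^1
     = Y · 1.0500

Percentage change = ((1 + 0.05)^1 − 1) × 100% = 5.0%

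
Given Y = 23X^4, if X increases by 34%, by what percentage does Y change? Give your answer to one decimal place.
222.4%

For Y = 23X^4:
If X → X(1 + 0.34)
Then Y → Y · (1 + 0.34)^4
     ≈ Y · 3.2242

Percentage change = ((1 + 0.34)^4 − 1) × 100% ≈ 222.4%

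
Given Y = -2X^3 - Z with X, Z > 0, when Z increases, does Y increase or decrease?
Y decreases

Taking the partial derivative:
∂Y/∂Z = -1

∂Y/∂Z = -1 < 0 (assuming positive values)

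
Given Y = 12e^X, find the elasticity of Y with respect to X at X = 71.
Elasticity = 71

Elasticity = (dY/dX) · (X/Y)

dY/dX = 12·e^X
At X = 71: dY/dX = 12·e^71, Y = 12·e^71

Elasticity = (12·e^71) · (71 / (12·e^71)) = 71

Interpretation: for a small percentage change in X, the percentage change in Y is approximately 71.00 times as large.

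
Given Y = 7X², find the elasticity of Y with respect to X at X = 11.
Elasticity = 2

Elasticity = (dY/dX) · (X/Y)

dY/dX = 14·X
At X = 11: dY/dX = 154, Y = 847

Elasticity = 154 · (11 / 847) = 2

Interpretation: for a small percentage change in X, the percentage change in Y is approximately 2.00 times as large.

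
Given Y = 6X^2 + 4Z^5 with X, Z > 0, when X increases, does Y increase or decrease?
Y increases

Taking the partial derivative:
∂Y/∂X = 12X

∂Y/∂X = 12X > 0 (assuming positive values)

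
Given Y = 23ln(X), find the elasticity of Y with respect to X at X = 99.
Elasticity = 1/ln(99) ≈ 0.2176

Elasticity = (dY/dX) · (X/Y)

dY/dX = 23/X
At X = 99: dY/dX = 23/99, Y = 23·ln(99)

Elasticity = (23/99) · (99 / (23·ln(99))) = 1/ln(99) ≈ 0.2176

Interpretation: for a small percentage change in X, the percentage change in Y is approximately 0.22 times as large.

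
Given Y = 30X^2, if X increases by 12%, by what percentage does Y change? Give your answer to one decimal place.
25.4%

For Y = 30X^2:
If X → X(1 + 0.12)
Then Y → Y · (1 + 0.12)^2
     = Y · 1.2544

Percentage change = ((1 + 0.12)^2 − 1) × 100% ≈ 25.4%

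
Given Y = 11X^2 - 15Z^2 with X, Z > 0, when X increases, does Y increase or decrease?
Y increases

Taking the partial derivative:
∂Y/∂X = 22X

∂Y/∂X = 22X > 0 (assuming positive values)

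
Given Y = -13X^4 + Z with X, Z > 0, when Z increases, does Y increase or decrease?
Y increases

Taking the partial derivative:
∂Y/∂Z = 1

∂Y/∂Z = 1 > 0 (assuming positive values)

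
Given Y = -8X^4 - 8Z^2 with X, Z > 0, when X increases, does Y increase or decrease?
Y decreases

Taking the partial derivative:
∂Y/∂X = -32X^3

∂Y/∂X = -32X^3 < 0 (assuming positive values)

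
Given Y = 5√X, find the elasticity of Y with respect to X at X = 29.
Elasticity = 1/2

Elasticity = (dY/dX) · (X/Y)

dY/dX = 5/(2·√X)
At X = 29: dY/dX = 5·√29/58, Y = 5·√29

Elasticity = (5·√29/58) · (29 / (5·√29)) = 1/2

Interpretation: for a small percentage change in X, the percentage change in Y is approximately 0.50 times as large.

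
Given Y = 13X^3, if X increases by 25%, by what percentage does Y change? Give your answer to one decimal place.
95.3%

For Y = 13X^3:
If X → X(1 + 0.25)
Then Y → Y · (1 + 0.25)^3
     ≈ Y · 1.9531

Percentage change = ((1 + 0.25)^3 − 1) × 100% ≈ 95.3%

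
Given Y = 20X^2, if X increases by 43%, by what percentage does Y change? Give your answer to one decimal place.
104.5%

For Y = 20X^2:
If X → X(1 + 0.43)
Then Y → Y · (1 + 0.43)^2
     = Y · 2.0449

Percentage change = ((1 + 0.43)^2 − 1) × 100% ≈ 104.5%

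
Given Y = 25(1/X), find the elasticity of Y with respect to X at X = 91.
Elasticity = -1

Elasticity = (dY/dX) · (X/Y)

dY/dX = -25/X²
At X = 91: dY/dX = -25/8281, Y = 25/91

Elasticity = (-25/8281) · (91 / (25/91)) = -1

Interpretation: for a small percentage change in X, the percentage change in Y is approximately -1.00 times as large.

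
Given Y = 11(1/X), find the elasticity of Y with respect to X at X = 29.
Elasticity = -1

Elasticity = (dY/dX) · (X/Y)

dY/dX = -11/X²
At X = 29: dY/dX = -11/841, Y = 11/29

Elasticity = (-11/841) · (29 / (11/29)) = -1

Interpretation: for a small percentage change in X, the percentage change in Y is approximately -1.00 times as large.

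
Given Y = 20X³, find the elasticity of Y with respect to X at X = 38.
Elasticity = 3

Elasticity = (dY/dX) · (X/Y)

dY/dX = 60·X²
At X = 38: dY/dX = 86640, Y = 1097440

Elasticity = 86640 · (38 / 1097440) = 3

Interpretation: for a small percentage change in X, the percentage change in Y is approximately 3.00 times as large.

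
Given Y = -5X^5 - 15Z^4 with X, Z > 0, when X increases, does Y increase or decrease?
Y decreases

Taking the partial derivative:
∂Y/∂X = -25X^4

∂Y/∂X = -25X^4 < 0 (assuming positive values)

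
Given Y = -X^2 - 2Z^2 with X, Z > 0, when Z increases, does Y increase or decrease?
Y decreases

Taking the partial derivative:
∂Y/∂Z = -4Z

∂Y/∂Z = -4Z < 0 (assuming positive values)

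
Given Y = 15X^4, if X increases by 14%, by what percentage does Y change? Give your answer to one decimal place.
68.9%

For Y = 15X^4:
If X → X(1 + 0.14)
Then Y → Y · (1 + 0.14)^4
     ≈ Y · 1.6890

Percentage change = ((1 + 0.14)^4 − 1) × 100% ≈ 68.9%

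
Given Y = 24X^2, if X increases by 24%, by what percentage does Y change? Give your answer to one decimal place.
53.8%

For Y = 24X^2:
If X → X(1 + 0.24)
Then Y → Y · (1 + 0.24)^2
     = Y · 1.5376

Percentage change = ((1 + 0.24)^2 − 1) × 100% ≈ 53.8%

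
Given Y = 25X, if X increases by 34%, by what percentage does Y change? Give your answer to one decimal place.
34.0%

For Y = 25X:
If X → X(1 + 0.34)
Then Y → Y · (1 + 0.34)^1
     = Y · 1.3400

Percentage change = ((1 + 0.34)^1 − 1) × 100% = 34.0%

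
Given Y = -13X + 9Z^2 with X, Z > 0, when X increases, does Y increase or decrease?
Y decreases

Taking the partial derivative:
∂Y/∂X = -13

∂Y/∂X = -13 < 0 (assuming positive values)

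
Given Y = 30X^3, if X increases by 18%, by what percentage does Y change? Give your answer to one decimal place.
64.3%

For Y = 30X^3:
If X → X(1 + 0.18)
Then Y → Y · (1 + 0.18)^3
     ≈ Y · 1.6430

Percentage change = ((1 + 0.18)^3 − 1) × 100% ≈ 64.3%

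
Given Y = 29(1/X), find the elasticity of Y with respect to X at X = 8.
Elasticity = -1

Elasticity = (dY/dX) · (X/Y)

dY/dX = -29/X²
At X = 8: dY/dX = -29/64, Y = 29/8

Elasticity = (-29/64) · (8 / (29/8)) = -1

Interpretation: for a small percentage change in X, the percentage change in Y is approximately -1.00 times as large.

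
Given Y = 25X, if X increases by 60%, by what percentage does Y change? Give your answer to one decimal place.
60.0%

For Y = 25X:
If X → X(1 + 0.6)
Then Y → Y · (1 + 0.6)^1
     = Y · 1.6000

Percentage change = ((1 + 0.6)^1 − 1) × 100% = 60.0%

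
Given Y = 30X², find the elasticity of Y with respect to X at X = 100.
Elasticity = 2

Elasticity = (dY/dX) · (X/Y)

dY/dX = 60·X
At X = 100: dY/dX = 6000, Y = 300000

Elasticity = 6000 · (100 / 300000) = 2

Interpretation: for a small percentage change in X, the percentage change in Y is approximately 2.00 times as large.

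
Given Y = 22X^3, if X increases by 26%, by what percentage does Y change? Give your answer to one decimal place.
100.0%

For Y = 22X^3:
If X → X(1 + 0.26)
Then Y → Y · (1 + 0.26)^3
     ≈ Y · 2.0004

Percentage change = ((1 + 0.26)^3 − 1) × 100% ≈ 100.0%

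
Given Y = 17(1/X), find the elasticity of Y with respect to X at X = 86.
Elasticity = -1

Elasticity = (dY/dX) · (X/Y)

dY/dX = -17/X²
At X = 86: dY/dX = -17/7396, Y = 17/86

Elasticity = (-17/7396) · (86 / (17/86)) = -1

Interpretation: for a small percentage change in X, the percentage change in Y is approximately -1.00 times as large.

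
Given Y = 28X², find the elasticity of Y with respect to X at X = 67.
Elasticity = 2

Elasticity = (dY/dX) · (X/Y)

dY/dX = 56·X
At X = 67: dY/dX = 3752, Y = 125692

Elasticity = 3752 · (67 / 125692) = 2

Interpretation: for a small percentage change in X, the percentage change in Y is approximately 2.00 times as large.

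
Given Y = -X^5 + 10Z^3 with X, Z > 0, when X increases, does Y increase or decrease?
Y decreases

Taking the partial derivative:
∂Y/∂X = -5X^4

∂Y/∂X = -5X^4 < 0 (assuming positive values)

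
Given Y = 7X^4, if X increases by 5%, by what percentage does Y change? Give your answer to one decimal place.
21.6%

For Y = 7X^4:
If X → X(1 + 0.05)
Then Y → Y · (1 + 0.05)^4
     ≈ Y · 1.2155

Percentage change = ((1 + 0.05)^4 − 1) × 100% ≈ 21.6%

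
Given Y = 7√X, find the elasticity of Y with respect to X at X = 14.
Elasticity = 1/2

Elasticity = (dY/dX) · (X/Y)

dY/dX = 7/(2·√X)
At X = 14: dY/dX = √14/4, Y = 7·√14

Elasticity = (√14/4) · (14 / (7·√14)) = 1/2

Interpretation: for a small percentage change in X, the percentage change in Y is approximately 0.50 times as large.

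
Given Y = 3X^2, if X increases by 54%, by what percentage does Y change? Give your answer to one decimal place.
137.2%

For Y = 3X^2:
If X → X(1 + 0.54)
Then Y → Y · (1 + 0.54)^2
     = Y · 2.3716

Percentage change = ((1 + 0.54)^2 − 1) × 100% ≈ 137.2%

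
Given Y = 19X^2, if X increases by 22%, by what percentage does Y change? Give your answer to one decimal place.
48.8%

For Y = 19X^2:
If X → X(1 + 0.22)
Then Y → Y · (1 + 0.22)^2
     = Y · 1.4884

Percentage change = ((1 + 0.22)^2 − 1) × 100% ≈ 48.8%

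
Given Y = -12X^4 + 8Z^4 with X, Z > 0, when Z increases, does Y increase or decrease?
Y increases

Taking the partial derivative:
∂Y/∂Z = 32Z^3

∂Y/∂Z = 32Z^3 > 0 (assuming positive values)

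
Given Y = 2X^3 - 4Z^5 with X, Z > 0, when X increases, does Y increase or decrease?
Y increases

Taking the partial derivative:
∂Y/∂X = 6X^2

∂Y/∂X = 6X^2 > 0 (assuming positive values)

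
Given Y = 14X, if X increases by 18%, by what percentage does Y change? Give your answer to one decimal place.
18.0%

For Y = 14X:
If X → X(1 + 0.18)
Then Y → Y · (1 + 0.18)^1
     = Y · 1.1800

Percentage change = ((1 + 0.18)^1 − 1) × 100% = 18.0%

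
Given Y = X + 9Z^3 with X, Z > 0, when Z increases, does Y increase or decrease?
Y increases

Taking the partial derivative:
∂Y/∂Z = 27Z^2

∂Y/∂Z = 27Z^2 > 0 (assuming positive values)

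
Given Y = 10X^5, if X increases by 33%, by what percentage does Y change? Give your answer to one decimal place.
316.2%

For Y = 10X^5:
If X → X(1 + 0.33)
Then Y → Y · (1 + 0.33)^5
     ≈ Y · 4.1616

Percentage change = ((1 + 0.33)^5 − 1) × 100% ≈ 316.2%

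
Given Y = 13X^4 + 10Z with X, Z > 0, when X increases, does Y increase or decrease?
Y increases

Taking the partial derivative:
∂Y/∂X = 52X^3

∂Y/∂X = 52X^3 > 0 (assuming positive values)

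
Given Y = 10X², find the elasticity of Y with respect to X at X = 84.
Elasticity = 2

Elasticity = (dY/dX) · (X/Y)

dY/dX = 20·X
At X = 84: dY/dX = 1680, Y = 70560

Elasticity = 1680 · (84 / 70560) = 2

Interpretation: for a small percentage change in X, the percentage change in Y is approximately 2.00 times as large.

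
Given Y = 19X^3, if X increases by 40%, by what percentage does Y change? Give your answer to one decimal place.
174.4%

For Y = 19X^3:
If X → X(1 + 0.4)
Then Y → Y · (1 + 0.4)^3
     = Y · 2.7440

Percentage change = ((1 + 0.4)^3 − 1) × 100% = 174.4%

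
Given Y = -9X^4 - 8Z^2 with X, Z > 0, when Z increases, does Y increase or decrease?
Y decreases

Taking the partial derivative:
∂Y/∂Z = -16Z

∂Y/∂Z = -16Z < 0 (assuming positive values)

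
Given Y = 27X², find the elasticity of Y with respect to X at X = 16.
Elasticity = 2

Elasticity = (dY/dX) · (X/Y)

dY/dX = 54·X
At X = 16: dY/dX = 864, Y = 6912

Elasticity = 864 · (16 / 6912) = 2

Interpretation: for a small percentage change in X, the percentage change in Y is approximately 2.00 times as large.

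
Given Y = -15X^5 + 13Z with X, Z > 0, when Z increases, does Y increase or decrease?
Y increases

Taking the partial derivative:
∂Y/∂Z = 13

∂Y/∂Z = 13 > 0 (assuming positive values)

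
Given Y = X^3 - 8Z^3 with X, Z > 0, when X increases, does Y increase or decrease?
Y increases

Taking the partial derivative:
∂Y/∂X = 3X^2

∂Y/∂X = 3X^2 > 0 (assuming positive values)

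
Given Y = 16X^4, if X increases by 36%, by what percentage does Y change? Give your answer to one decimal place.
242.1%

For Y = 16X^4:
If X → X(1 + 0.36)
Then Y → Y · (1 + 0.36)^4
     ≈ Y · 3.4210

Percentage change = ((1 + 0.36)^4 − 1) × 100% ≈ 242.1%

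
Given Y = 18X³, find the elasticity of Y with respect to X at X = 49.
Elasticity = 3

Elasticity = (dY/dX) · (X/Y)

dY/dX = 54·X²
At X = 49: dY/dX = 129654, Y = 2117682

Elasticity = 129654 · (49 / 2117682) = 3

Interpretation: for a small percentage change in X, the percentage change in Y is approximately 3.00 times as large.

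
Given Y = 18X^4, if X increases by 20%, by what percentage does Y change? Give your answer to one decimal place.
107.4%

For Y = 18X^4:
If X → X(1 + 0.2)
Then Y → Y · (1 + 0.2)^4
     = Y · 2.0736

Percentage change = ((1 + 0.2)^4 − 1) × 100% ≈ 107.4%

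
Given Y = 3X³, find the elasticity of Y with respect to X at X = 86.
Elasticity = 3

Elasticity = (dY/dX) · (X/Y)

dY/dX = 9·X²
At X = 86: dY/dX = 66564, Y = 1908168

Elasticity = 66564 · (86 / 1908168) = 3

Interpretation: for a small percentage change in X, the percentage change in Y is approximately 3.00 times as large.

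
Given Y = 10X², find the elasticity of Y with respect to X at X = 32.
Elasticity = 2

Elasticity = (dY/dX) · (X/Y)

dY/dX = 20·X
At X = 32: dY/dX = 640, Y = 10240

Elasticity = 640 · (32 / 10240) = 2

Interpretation: for a small percentage change in X, the percentage change in Y is approximately 2.00 times as large.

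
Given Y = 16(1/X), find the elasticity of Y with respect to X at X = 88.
Elasticity = -1

Elasticity = (dY/dX) · (X/Y)

dY/dX = -16/X²
At X = 88: dY/dX = -1/484, Y = 2/11

Elasticity = (-1/484) · (88 / (2/11)) = -1

Interpretation: for a small percentage change in X, the percentage change in Y is approximately -1.00 times as large.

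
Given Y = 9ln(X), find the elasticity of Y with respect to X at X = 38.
Elasticity = 1/ln(38) ≈ 0.2749

Elasticity = (dY/dX) · (X/Y)

dY/dX = 9/X
At X = 38: dY/dX = 9/38, Y = 9·ln(38)

Elasticity = (9/38) · (38 / (9·ln(38))) = 1/ln(38) ≈ 0.2749

Interpretation: for a small percentage change in X, the percentage change in Y is approximately 0.27 times as large.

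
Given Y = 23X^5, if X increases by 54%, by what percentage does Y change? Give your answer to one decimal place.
766.2%

For Y = 23X^5:
If X → X(1 + 0.54)
Then Y → Y · (1 + 0.54)^5
     ≈ Y · 8.6617

Percentage change = ((1 + 0.54)^5 − 1) × 100% ≈ 766.2%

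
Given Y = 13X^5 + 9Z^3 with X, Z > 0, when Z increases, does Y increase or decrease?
Y increases

Taking the partial derivative:
∂Y/∂Z = 27Z^2

∂Y/∂Z = 27Z^2 > 0 (assuming positive values)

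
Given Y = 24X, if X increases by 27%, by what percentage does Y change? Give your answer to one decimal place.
27.0%

For Y = 24X:
If X → X(1 + 0.27)
Then Y → Y · (1 + 0.27)^1
     = Y · 1.2700

Percentage change = ((1 + 0.27)^1 − 1) × 100% = 27.0%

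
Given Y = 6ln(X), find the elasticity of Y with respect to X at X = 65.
Elasticity = 1/ln(65) ≈ 0.2396

Elasticity = (dY/dX) · (X/Y)

dY/dX = 6/X
At X = 65: dY/dX = 6/65, Y = 6·ln(65)

Elasticity = (6/65) · (65 / (6·ln(65))) = 1/ln(65) ≈ 0.2396

Interpretation: for a small percentage change in X, the percentage change in Y is approximately 0.24 times as large.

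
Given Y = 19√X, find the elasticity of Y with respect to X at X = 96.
Elasticity = 1/2

Elasticity = (dY/dX) · (X/Y)

dY/dX = 19/(2·√X)
At X = 96: dY/dX = 19·√6/48, Y = 76·√6

Elasticity = (19·√6/48) · (96 / (76·√6)) = 1/2

Interpretation: for a small percentage change in X, the percentage change in Y is approximately 0.50 times as large.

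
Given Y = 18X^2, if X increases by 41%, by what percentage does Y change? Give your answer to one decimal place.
98.8%

For Y = 18X^2:
If X → X(1 + 0.41)
Then Y → Y · (1 + 0.41)^2
     = Y · 1.9881

Percentage change = ((1 + 0.41)^2 − 1) × 100% ≈ 98.8%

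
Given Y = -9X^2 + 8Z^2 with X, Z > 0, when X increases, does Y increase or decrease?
Y decreases

Taking the partial derivative:
∂Y/∂X = -18X

∂Y/∂X = -18X < 0 (assuming positive values)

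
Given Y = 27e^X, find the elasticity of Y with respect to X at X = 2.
Elasticity = 2

Elasticity = (dY/dX) · (X/Y)

dY/dX = 27·e^X
At X = 2: dY/dX = 27·e^2, Y = 27·e^2

Elasticity = (27·e^2) · (2 / (27·e^2)) = 2

Interpretation: for a small percentage change in X, the percentage change in Y is approximately 2.00 times as large.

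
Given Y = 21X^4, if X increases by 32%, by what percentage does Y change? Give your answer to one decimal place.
203.6%

For Y = 21X^4:
If X → X(1 + 0.32)
Then Y → Y · (1 + 0.32)^4
     ≈ Y · 3.0360

Percentage change = ((1 + 0.32)^4 − 1) × 100% ≈ 203.6%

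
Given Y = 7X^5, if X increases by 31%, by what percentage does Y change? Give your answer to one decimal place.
285.8%

For Y = 7X^5:
If X → X(1 + 0.31)
Then Y → Y · (1 + 0.31)^5
     ≈ Y · 3.8579

Percentage change = ((1 + 0.31)^5 − 1) × 100% ≈ 285.8%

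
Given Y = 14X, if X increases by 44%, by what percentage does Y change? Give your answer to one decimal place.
44.0%

For Y = 14X:
If X → X(1 + 0.44)
Then Y → Y · (1 + 0.44)^1
     = Y · 1.4400

Percentage change = ((1 + 0.44)^1 − 1) × 100% = 44.0%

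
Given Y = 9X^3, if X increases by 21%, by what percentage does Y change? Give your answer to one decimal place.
77.2%

For Y = 9X^3:
If X → X(1 + 0.21)
Then Y → Y · (1 + 0.21)^3
     ≈ Y · 1.7716

Percentage change = ((1 + 0.21)^3 − 1) × 100% ≈ 77.2%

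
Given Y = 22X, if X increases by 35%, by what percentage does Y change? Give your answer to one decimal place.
35.0%

For Y = 22X:
If X → X(1 + 0.35)
Then Y → Y · (1 + 0.35)^1
     = Y · 1.3500

Percentage change = ((1 + 0.35)^1 − 1) × 100% = 35.0%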